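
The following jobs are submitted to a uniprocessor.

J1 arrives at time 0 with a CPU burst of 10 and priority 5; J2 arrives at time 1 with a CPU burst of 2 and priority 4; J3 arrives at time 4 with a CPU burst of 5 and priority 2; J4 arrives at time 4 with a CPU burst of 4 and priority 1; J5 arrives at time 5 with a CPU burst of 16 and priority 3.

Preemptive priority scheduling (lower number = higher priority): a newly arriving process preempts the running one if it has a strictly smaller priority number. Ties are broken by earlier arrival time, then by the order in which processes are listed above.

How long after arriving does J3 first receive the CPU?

4

Gantt: | J1 0-1 | J2 1-3 | J1 3-4 | J4 4-8 | J3 8-13 | J5 13-29 | J1 29-37 |
Completion: J1=37  J2=3  J3=13  J4=8  J5=29
Turnaround (C−A): J1=37  J2=2  J3=9  J4=4  J5=24
Response(J3) = first start − arrival = 8 − 4 = 4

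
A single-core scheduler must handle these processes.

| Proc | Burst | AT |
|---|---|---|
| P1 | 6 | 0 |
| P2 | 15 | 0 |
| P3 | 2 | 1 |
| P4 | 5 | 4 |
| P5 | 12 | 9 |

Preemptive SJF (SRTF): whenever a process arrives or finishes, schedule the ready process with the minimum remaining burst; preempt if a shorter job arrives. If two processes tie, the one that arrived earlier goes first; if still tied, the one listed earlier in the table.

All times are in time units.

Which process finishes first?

P3

Timeline: | P1 0-1 | P3 1-3 | P1 3-8 | P4 8-13 | P5 13-25 | P2 25-40 |
Completion: P1=8  P2=40  P3=3  P4=13  P5=25
Turnaround (C−A): P1=8  P2=40  P3=2  P4=9  P5=16
Finish order: P3 → P1 → P4 → P5 → P2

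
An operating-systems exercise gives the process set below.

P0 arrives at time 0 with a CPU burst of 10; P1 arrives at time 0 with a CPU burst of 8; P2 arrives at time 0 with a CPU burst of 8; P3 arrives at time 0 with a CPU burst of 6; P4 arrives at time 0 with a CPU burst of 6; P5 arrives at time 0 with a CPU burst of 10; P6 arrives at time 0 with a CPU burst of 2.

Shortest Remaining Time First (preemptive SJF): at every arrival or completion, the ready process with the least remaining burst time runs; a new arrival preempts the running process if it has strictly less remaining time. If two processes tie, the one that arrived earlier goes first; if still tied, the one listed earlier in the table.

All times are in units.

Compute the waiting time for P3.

Timeline: | P6 0-2 | P3 2-8 | P4 8-14 | P1 14-22 | P2 22-30 | P0 30-40 | P5 40-50 |
Completion: P0=40  P1=22  P2=30  P3=8  P4=14  P5=50  P6=2
Turnaround (C−A): P0=40  P1=22  P2=30  P3=8  P4=14  P5=50  P6=2
Waiting(P3) = turnaround − burst = 8 − 6 = 2

2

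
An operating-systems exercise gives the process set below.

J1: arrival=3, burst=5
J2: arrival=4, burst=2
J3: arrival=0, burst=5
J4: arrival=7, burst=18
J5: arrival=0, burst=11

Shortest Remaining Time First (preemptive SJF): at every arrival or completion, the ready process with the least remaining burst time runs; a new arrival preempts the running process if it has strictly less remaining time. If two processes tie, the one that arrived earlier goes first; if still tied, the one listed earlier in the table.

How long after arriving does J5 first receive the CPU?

12

Timeline: | J3 0-5 | J2 5-7 | J1 7-12 | J5 12-23 | J4 23-41 |
Completion: J1=12  J2=7  J3=5  J4=41  J5=23
Turnaround (C−A): J1=9  J2=3  J3=5  J4=34  J5=23
Response(J5) = first start − arrival = 12 − 0 = 12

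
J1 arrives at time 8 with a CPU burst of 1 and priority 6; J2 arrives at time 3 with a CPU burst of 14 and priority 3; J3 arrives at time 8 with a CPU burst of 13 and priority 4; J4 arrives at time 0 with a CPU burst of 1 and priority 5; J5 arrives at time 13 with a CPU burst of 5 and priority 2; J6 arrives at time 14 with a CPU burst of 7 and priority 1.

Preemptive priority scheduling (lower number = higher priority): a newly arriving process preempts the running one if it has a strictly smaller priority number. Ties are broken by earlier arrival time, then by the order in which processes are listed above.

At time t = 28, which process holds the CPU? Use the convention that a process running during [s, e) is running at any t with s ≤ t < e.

J2

Schedule: | J4 0-1 | idle 1-3 | J2 3-13 | J5 13-14 | J6 14-21 | J5 21-25 | J2 25-29 | J3 29-42 | J1 42-43 |
Completion: J1=43  J2=29  J3=42  J4=1  J5=25  J6=21
Turnaround (C−A): J1=35  J2=26  J3=34  J4=1  J5=12  J6=7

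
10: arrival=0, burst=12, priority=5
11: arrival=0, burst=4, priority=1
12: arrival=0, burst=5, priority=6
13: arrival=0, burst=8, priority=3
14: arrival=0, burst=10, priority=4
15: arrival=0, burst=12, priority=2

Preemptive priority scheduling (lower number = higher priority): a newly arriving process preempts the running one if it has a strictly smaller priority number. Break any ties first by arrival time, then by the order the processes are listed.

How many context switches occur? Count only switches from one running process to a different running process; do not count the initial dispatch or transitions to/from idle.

Timeline: | 11 0-4 | 15 4-16 | 13 16-24 | 14 24-34 | 10 34-46 | 12 46-51 |
Completion: 10=46  11=4  12=51  13=24  14=34  15=16
Turnaround (C−A): 10=46  11=4  12=51  13=24  14=34  15=16

5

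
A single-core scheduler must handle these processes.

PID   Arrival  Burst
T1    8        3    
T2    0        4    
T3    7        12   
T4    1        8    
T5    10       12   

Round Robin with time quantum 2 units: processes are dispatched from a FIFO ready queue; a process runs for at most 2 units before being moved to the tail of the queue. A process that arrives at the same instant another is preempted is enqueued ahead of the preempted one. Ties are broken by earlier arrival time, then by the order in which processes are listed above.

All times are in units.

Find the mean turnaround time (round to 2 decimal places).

19.20

Timeline: | T2 0-2 | T4 2-4 | T2 4-6 | T4 6-8 | T3 8-10 | T1 10-12 | T4 12-14 | T5 14-16 | T3 16-18 | T1 18-19 | T4 19-21 | T5 21-23 | T3 23-25 | T5 25-27 | T3 27-29 | T5 29-31 | T3 31-33 | T5 33-35 | T3 35-37 | T5 37-39 |
Completion: T1=19  T2=6  T3=37  T4=21  T5=39
Turnaround (C−A): T1=11  T2=6  T3=30  T4=20  T5=29
Turnaround times: T1=11, T2=6, T3=30, T4=20, T5=29
Average turnaround = (11+6+30+20+29) / 5 = 96/5 = 19.20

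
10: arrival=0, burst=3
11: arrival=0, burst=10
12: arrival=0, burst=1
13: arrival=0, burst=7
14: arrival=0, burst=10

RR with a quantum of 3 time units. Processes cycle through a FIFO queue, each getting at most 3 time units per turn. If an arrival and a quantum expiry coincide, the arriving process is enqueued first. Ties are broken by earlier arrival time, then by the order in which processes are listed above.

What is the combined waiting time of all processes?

66

Gantt: | 10 0-3 | 11 3-6 | 12 6-7 | 13 7-10 | 14 10-13 | 11 13-16 | 13 16-19 | 14 19-22 | 11 22-25 | 13 25-26 | 14 26-29 | 11 29-30 | 14 30-31 |
Completion: 10=3  11=30  12=7  13=26  14=31
Turnaround (C−A): 10=3  11=30  12=7  13=26  14=31
Waiting = turnaround − burst: 10=0, 11=20, 12=6, 13=19, 14=21
Total waiting = 0 + 20 + 6 + 19 + 21 = 66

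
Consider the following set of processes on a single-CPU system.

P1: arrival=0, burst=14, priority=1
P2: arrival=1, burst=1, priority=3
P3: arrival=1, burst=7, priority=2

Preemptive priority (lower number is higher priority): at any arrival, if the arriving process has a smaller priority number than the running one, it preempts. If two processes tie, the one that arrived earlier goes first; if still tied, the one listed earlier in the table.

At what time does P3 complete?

Gantt: | P1 0-14 | P3 14-21 | P2 21-22 |
Completion: P1=14  P2=22  P3=21
Turnaround (C−A): P1=14  P2=21  P3=20

21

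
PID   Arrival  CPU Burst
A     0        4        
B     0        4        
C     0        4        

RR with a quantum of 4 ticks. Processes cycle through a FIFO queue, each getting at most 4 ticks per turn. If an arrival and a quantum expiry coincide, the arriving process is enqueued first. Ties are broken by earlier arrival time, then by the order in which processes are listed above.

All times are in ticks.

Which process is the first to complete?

Timeline: | A 0-4 | B 4-8 | C 8-12 |
Completion: A=4  B=8  C=12
Turnaround (C−A): A=4  B=8  C=12
Finish order: A → B → C

A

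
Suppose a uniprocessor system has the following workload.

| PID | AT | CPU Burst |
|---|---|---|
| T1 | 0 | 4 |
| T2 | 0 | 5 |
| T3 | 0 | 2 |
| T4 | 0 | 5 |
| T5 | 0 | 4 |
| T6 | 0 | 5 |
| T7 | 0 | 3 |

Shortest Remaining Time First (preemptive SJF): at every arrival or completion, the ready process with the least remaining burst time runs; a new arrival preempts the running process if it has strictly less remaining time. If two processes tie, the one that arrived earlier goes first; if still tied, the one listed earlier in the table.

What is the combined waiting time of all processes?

70

Gantt: | T3 0-2 | T7 2-5 | T1 5-9 | T5 9-13 | T2 13-18 | T4 18-23 | T6 23-28 |
Completion: T1=9  T2=18  T3=2  T4=23  T5=13  T6=28  T7=5
Waiting = turnaround − burst: T1=5, T2=13, T3=0, T4=18, T5=9, T6=23, T7=2
Total waiting = 5 + 13 + 0 + 18 + 9 + 23 + 2 = 70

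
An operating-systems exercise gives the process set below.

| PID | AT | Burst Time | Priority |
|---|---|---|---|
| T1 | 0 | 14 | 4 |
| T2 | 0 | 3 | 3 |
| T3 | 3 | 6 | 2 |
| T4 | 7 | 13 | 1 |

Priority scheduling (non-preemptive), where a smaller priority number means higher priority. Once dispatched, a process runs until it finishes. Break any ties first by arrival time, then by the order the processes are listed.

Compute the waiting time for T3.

Schedule: | T2 0-3 | T3 3-9 | T4 9-22 | T1 22-36 |
Completion: T1=36  T2=3  T3=9  T4=22
Waiting(T3) = turnaround − burst = 6 − 6 = 0

0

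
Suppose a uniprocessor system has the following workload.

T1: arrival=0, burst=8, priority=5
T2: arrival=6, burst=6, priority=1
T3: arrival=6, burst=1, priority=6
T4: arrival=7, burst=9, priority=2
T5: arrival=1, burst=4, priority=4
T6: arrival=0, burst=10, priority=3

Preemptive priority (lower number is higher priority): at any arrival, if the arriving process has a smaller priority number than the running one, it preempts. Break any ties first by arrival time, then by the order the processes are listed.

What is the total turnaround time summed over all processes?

142

Timeline: | T6 0-6 | T2 6-12 | T4 12-21 | T6 21-25 | T5 25-29 | T1 29-37 | T3 37-38 |
Completion: T1=37  T2=12  T3=38  T4=21  T5=29  T6=25
Turnaround (C−A): T1=37  T2=6  T3=32  T4=14  T5=28  T6=25
Turnaround = completion − arrival: T1=37, T2=6, T3=32, T4=14, T5=28, T6=25
Total turnaround = 37 + 6 + 32 + 14 + 28 + 25 = 142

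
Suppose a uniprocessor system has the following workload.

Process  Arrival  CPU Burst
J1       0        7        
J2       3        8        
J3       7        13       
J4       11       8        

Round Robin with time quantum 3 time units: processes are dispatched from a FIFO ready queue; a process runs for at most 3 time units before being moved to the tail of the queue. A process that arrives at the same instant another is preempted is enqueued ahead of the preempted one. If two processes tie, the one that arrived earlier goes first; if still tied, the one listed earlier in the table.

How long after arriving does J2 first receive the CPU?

Gantt: | J1 0-3 | J2 3-6 | J1 6-9 | J2 9-12 | J3 12-15 | J1 15-16 | J4 16-19 | J2 19-21 | J3 21-24 | J4 24-27 | J3 27-30 | J4 30-32 | J3 32-36 |
Completion: J1=16  J2=21  J3=36  J4=32
Turnaround (C−A): J1=16  J2=18  J3=29  J4=21
Response(J2) = first start − arrival = 3 − 3 = 0

0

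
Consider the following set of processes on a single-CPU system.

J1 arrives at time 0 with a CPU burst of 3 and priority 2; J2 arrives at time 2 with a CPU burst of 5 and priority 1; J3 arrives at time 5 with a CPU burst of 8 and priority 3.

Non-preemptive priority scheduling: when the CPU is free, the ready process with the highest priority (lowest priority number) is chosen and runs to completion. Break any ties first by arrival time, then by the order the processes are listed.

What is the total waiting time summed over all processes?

4

Gantt: | J1 0-3 | J2 3-8 | J3 8-16 |
Completion: J1=3  J2=8  J3=16
Turnaround (C−A): J1=3  J2=6  J3=11
Waiting = turnaround − burst: J1=0, J2=1, J3=3
Total waiting = 0 + 1 + 3 = 4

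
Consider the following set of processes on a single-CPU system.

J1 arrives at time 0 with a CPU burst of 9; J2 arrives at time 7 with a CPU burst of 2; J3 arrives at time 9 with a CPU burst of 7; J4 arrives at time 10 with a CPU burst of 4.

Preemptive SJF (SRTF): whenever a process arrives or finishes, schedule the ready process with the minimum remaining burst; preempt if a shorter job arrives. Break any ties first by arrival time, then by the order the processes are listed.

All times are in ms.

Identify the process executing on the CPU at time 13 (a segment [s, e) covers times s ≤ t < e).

J4

Gantt: | J1 0-9 | J2 9-11 | J4 11-15 | J3 15-22 |
Completion: J1=9  J2=11  J3=22  J4=15
Turnaround (C−A): J1=9  J2=4  J3=13  J4=5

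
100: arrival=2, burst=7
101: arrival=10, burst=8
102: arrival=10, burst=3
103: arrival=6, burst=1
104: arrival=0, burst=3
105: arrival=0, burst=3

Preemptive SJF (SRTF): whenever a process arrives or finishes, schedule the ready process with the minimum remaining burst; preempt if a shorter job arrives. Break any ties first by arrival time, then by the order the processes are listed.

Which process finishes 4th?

Schedule: | 104 0-3 | 105 3-6 | 103 6-7 | 100 7-10 | 102 10-13 | 100 13-17 | 101 17-25 |
Completion: 100=17  101=25  102=13  103=7  104=3  105=6
Turnaround (C−A): 100=15  101=15  102=3  103=1  104=3  105=6
Finish order: 104 → 105 → 103 → 102 → 100 → 101

102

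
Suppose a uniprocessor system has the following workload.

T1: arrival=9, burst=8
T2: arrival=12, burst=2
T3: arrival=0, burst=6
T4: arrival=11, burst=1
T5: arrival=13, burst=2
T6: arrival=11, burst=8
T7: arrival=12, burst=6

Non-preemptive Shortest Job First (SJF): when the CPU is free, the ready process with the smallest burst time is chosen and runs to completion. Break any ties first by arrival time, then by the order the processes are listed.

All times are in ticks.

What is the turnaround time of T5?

Gantt: | T3 0-6 | idle 6-9 | T1 9-17 | T4 17-18 | T2 18-20 | T5 20-22 | T7 22-28 | T6 28-36 |
Completion: T1=17  T2=20  T3=6  T4=18  T5=22  T6=36  T7=28
Turnaround (C−A): T1=8  T2=8  T3=6  T4=7  T5=9  T6=25  T7=16
Turnaround(T5) = completion − arrival = 22 − 13 = 9

9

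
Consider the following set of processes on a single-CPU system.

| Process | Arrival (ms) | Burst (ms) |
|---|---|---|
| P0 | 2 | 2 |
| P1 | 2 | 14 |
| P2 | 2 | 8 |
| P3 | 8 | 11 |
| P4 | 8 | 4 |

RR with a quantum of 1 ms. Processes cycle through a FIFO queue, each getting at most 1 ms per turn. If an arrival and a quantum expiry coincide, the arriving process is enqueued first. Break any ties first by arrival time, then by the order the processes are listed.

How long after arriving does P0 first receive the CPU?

Schedule: | idle 0-2 | P0 2-3 | P1 3-4 | P2 4-5 | P0 5-6 | P1 6-7 | P2 7-8 | P1 8-9 | P3 9-10 | P4 10-11 | P2 11-12 | P1 12-13 | P3 13-14 | P4 14-15 | P2 15-16 | P1 16-17 | P3 17-18 | P4 18-19 | P2 19-20 | P1 20-21 | P3 21-22 | P4 22-23 | P2 23-24 | P1 24-25 | P3 25-26 | P2 26-27 | P1 27-28 | P3 28-29 | P2 29-30 | P1 30-31 | P3 31-32 | P1 32-33 | P3 33-34 | P1 34-35 | P3 35-36 | P1 36-37 | P3 37-38 | P1 38-39 | P3 39-40 | P1 40-41 |
Completion: P0=6  P1=41  P2=30  P3=40  P4=23
Response(P0) = first start − arrival = 2 − 2 = 0

0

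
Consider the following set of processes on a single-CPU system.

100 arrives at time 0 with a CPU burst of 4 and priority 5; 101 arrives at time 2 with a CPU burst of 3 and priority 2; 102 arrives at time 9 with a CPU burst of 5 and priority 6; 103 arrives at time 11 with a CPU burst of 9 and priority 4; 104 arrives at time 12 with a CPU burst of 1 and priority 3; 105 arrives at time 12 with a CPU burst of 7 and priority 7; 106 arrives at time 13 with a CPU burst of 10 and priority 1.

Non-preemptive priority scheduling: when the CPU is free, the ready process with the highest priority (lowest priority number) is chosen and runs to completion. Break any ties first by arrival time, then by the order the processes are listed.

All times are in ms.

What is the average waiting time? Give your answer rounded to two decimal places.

7.29

Schedule: | 100 0-4 | 101 4-7 | idle 7-9 | 102 9-14 | 106 14-24 | 104 24-25 | 103 25-34 | 105 34-41 |
Completion: 100=4  101=7  102=14  103=34  104=25  105=41  106=24
Waiting times: 100=0, 101=2, 102=0, 103=14, 104=12, 105=22, 106=1
Average waiting = (0+2+0+14+12+22+1) / 7 = 51/7 = 7.29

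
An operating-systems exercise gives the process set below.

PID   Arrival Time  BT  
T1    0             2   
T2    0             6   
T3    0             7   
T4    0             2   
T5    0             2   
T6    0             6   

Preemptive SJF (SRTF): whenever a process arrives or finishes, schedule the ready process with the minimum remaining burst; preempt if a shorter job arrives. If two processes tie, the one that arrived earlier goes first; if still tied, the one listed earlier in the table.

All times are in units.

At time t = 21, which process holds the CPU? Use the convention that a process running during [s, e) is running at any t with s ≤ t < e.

Gantt: | T1 0-2 | T4 2-4 | T5 4-6 | T2 6-12 | T6 12-18 | T3 18-25 |
Completion: T1=2  T2=12  T3=25  T4=4  T5=6  T6=18
Turnaround (C−A): T1=2  T2=12  T3=25  T4=4  T5=6  T6=18

T3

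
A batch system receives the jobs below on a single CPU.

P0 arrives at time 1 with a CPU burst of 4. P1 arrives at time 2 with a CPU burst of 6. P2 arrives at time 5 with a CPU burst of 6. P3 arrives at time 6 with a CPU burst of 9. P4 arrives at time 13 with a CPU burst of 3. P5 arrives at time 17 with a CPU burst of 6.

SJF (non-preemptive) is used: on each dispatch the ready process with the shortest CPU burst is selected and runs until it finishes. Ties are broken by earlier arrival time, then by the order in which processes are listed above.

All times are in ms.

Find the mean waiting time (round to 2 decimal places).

6.00

Schedule: | idle 0-1 | P0 1-5 | P1 5-11 | P2 11-17 | P4 17-20 | P5 20-26 | P3 26-35 |
Completion: P0=5  P1=11  P2=17  P3=35  P4=20  P5=26
Turnaround (C−A): P0=4  P1=9  P2=12  P3=29  P4=7  P5=9
Waiting times: P0=0, P1=3, P2=6, P3=20, P4=4, P5=3
Average waiting = (0+3+6+20+4+3) / 6 = 36/6 = 6.00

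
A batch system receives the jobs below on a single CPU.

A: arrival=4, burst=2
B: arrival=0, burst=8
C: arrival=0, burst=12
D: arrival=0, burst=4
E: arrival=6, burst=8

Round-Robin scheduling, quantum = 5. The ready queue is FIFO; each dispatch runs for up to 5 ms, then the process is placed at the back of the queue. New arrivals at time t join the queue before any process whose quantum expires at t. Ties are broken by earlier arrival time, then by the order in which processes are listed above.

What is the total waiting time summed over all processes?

71

Schedule: | B 0-5 | C 5-10 | D 10-14 | A 14-16 | B 16-19 | E 19-24 | C 24-29 | E 29-32 | C 32-34 |
Completion: A=16  B=19  C=34  D=14  E=32
Waiting = turnaround − burst: A=10, B=11, C=22, D=10, E=18
Total waiting = 10 + 11 + 22 + 10 + 18 = 71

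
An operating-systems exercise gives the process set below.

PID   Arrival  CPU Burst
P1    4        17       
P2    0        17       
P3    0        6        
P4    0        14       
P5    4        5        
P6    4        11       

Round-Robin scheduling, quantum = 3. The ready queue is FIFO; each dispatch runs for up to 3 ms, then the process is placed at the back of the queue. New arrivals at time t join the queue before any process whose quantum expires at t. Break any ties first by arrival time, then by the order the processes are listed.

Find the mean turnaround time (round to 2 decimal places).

Timeline: | P2 0-3 | P3 3-6 | P4 6-9 | P2 9-12 | P1 12-15 | P5 15-18 | P6 18-21 | P3 21-24 | P4 24-27 | P2 27-30 | P1 30-33 | P5 33-35 | P6 35-38 | P4 38-41 | P2 41-44 | P1 44-47 | P6 47-50 | P4 50-53 | P2 53-56 | P1 56-59 | P6 59-61 | P4 61-63 | P2 63-65 | P1 65-70 |
Completion: P1=70  P2=65  P3=24  P4=63  P5=35  P6=61
Turnaround (C−A): P1=66  P2=65  P3=24  P4=63  P5=31  P6=57
Turnaround times: P1=66, P2=65, P3=24, P4=63, P5=31, P6=57
Average turnaround = (66+65+24+63+31+57) / 6 = 306/6 = 51.00

51.00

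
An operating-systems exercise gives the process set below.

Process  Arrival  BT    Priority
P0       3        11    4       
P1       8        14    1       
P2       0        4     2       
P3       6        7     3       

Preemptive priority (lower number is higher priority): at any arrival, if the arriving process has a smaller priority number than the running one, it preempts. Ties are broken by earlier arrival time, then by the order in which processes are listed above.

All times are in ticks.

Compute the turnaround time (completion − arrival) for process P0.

Gantt: | P2 0-4 | P0 4-6 | P3 6-8 | P1 8-22 | P3 22-27 | P0 27-36 |
Completion: P0=36  P1=22  P2=4  P3=27
Turnaround (C−A): P0=33  P1=14  P2=4  P3=21
Turnaround(P0) = completion − arrival = 36 − 3 = 33

33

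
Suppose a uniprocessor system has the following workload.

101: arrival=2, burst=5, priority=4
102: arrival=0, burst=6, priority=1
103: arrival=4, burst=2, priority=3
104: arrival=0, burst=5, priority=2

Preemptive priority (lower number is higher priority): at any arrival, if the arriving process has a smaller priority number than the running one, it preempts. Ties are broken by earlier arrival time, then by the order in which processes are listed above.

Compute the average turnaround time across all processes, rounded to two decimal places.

Gantt: | 102 0-6 | 104 6-11 | 103 11-13 | 101 13-18 |
Completion: 101=18  102=6  103=13  104=11
Turnaround times: 101=16, 102=6, 103=9, 104=11
Average turnaround = (16+6+9+11) / 4 = 42/4 = 10.50

10.50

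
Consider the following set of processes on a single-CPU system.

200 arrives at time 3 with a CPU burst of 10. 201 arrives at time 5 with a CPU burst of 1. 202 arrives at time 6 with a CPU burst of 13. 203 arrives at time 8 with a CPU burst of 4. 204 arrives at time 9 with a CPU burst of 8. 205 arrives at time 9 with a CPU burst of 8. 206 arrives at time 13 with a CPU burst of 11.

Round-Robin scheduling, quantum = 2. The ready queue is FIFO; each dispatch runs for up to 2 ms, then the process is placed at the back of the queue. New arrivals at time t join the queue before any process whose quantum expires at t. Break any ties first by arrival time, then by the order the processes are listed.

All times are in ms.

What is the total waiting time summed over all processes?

165

Gantt: | idle 0-3 | 200 3-5 | 201 5-6 | 200 6-8 | 202 8-10 | 203 10-12 | 200 12-14 | 204 14-16 | 205 16-18 | 202 18-20 | 203 20-22 | 206 22-24 | 200 24-26 | 204 26-28 | 205 28-30 | 202 30-32 | 206 32-34 | 200 34-36 | 204 36-38 | 205 38-40 | 202 40-42 | 206 42-44 | 204 44-46 | 205 46-48 | 202 48-50 | 206 50-52 | 202 52-54 | 206 54-56 | 202 56-57 | 206 57-58 |
Completion: 200=36  201=6  202=57  203=22  204=46  205=48  206=58
Turnaround (C−A): 200=33  201=1  202=51  203=14  204=37  205=39  206=45
Waiting = turnaround − burst: 200=23, 201=0, 202=38, 203=10, 204=29, 205=31, 206=34
Total waiting = 23 + 0 + 38 + 10 + 29 + 31 + 34 = 165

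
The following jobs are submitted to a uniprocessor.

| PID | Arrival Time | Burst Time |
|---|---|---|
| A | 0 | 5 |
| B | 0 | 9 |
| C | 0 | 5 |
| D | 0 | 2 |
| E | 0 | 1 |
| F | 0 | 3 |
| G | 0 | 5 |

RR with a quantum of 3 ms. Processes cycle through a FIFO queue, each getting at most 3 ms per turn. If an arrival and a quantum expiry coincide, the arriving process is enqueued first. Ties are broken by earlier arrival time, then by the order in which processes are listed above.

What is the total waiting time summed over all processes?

Timeline: | A 0-3 | B 3-6 | C 6-9 | D 9-11 | E 11-12 | F 12-15 | G 15-18 | A 18-20 | B 20-23 | C 23-25 | G 25-27 | B 27-30 |
Completion: A=20  B=30  C=25  D=11  E=12  F=15  G=27
Turnaround (C−A): A=20  B=30  C=25  D=11  E=12  F=15  G=27
Waiting = turnaround − burst: A=15, B=21, C=20, D=9, E=11, F=12, G=22
Total waiting = 15 + 21 + 20 + 9 + 11 + 12 + 22 = 110

110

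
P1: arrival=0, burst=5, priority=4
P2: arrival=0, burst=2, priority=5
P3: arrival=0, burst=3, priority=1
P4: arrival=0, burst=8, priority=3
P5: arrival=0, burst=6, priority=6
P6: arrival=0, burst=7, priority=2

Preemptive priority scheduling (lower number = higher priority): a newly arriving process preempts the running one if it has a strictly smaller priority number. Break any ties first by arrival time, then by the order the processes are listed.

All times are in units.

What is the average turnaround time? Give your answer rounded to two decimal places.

Schedule: | P3 0-3 | P6 3-10 | P4 10-18 | P1 18-23 | P2 23-25 | P5 25-31 |
Completion: P1=23  P2=25  P3=3  P4=18  P5=31  P6=10
Turnaround times: P1=23, P2=25, P3=3, P4=18, P5=31, P6=10
Average turnaround = (23+25+3+18+31+10) / 6 = 110/6 = 18.33

18.33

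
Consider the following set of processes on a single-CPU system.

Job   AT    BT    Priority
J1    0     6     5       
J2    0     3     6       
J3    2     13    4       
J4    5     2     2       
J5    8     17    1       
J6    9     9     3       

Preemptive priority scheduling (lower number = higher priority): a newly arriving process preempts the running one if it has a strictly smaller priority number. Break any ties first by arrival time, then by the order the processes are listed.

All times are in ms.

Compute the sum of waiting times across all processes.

132

Timeline: | J1 0-2 | J3 2-5 | J4 5-7 | J3 7-8 | J5 8-25 | J6 25-34 | J3 34-43 | J1 43-47 | J2 47-50 |
Completion: J1=47  J2=50  J3=43  J4=7  J5=25  J6=34
Waiting = turnaround − burst: J1=41, J2=47, J3=28, J4=0, J5=0, J6=16
Total waiting = 41 + 47 + 28 + 0 + 0 + 16 = 132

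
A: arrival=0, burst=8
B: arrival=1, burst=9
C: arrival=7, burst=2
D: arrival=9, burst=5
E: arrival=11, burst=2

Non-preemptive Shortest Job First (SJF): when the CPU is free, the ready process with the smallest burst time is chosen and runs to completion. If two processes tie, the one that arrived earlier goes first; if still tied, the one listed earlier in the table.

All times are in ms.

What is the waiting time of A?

0

Gantt: | A 0-8 | C 8-10 | D 10-15 | E 15-17 | B 17-26 |
Completion: A=8  B=26  C=10  D=15  E=17
Turnaround (C−A): A=8  B=25  C=3  D=6  E=6
Waiting(A) = turnaround − burst = 8 − 8 = 0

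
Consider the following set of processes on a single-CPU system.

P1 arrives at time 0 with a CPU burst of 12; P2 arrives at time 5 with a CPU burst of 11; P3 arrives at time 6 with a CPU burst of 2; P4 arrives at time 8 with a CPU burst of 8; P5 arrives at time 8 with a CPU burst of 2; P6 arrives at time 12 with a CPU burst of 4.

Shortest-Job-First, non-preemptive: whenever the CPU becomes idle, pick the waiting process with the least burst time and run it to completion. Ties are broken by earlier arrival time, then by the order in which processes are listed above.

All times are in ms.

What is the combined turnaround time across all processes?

Gantt: | P1 0-12 | P3 12-14 | P5 14-16 | P6 16-20 | P4 20-28 | P2 28-39 |
Completion: P1=12  P2=39  P3=14  P4=28  P5=16  P6=20
Turnaround (C−A): P1=12  P2=34  P3=8  P4=20  P5=8  P6=8
Turnaround = completion − arrival: P1=12, P2=34, P3=8, P4=20, P5=8, P6=8
Total turnaround = 12 + 34 + 8 + 20 + 8 + 8 = 90

90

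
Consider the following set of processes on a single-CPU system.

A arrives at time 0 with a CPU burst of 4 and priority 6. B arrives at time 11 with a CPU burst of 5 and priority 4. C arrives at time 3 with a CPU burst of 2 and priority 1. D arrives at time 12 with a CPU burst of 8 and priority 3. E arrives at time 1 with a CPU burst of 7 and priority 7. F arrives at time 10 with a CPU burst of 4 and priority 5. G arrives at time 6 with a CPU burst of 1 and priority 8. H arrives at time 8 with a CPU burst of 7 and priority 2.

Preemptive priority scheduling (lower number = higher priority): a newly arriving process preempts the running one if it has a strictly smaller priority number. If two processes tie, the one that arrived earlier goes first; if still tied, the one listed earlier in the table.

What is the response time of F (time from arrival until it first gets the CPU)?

Gantt: | A 0-3 | C 3-5 | A 5-6 | E 6-8 | H 8-15 | D 15-23 | B 23-28 | F 28-32 | E 32-37 | G 37-38 |
Completion: A=6  B=28  C=5  D=23  E=37  F=32  G=38  H=15
Turnaround (C−A): A=6  B=17  C=2  D=11  E=36  F=22  G=32  H=7
Response(F) = first start − arrival = 28 − 10 = 18

18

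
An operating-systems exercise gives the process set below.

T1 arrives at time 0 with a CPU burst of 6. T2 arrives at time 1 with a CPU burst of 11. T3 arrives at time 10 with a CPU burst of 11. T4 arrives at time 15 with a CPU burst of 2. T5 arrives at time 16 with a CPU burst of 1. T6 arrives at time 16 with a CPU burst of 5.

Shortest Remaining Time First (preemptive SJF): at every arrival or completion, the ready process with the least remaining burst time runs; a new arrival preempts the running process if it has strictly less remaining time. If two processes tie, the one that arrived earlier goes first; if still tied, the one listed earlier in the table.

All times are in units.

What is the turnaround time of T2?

Schedule: | T1 0-6 | T2 6-17 | T5 17-18 | T4 18-20 | T6 20-25 | T3 25-36 |
Completion: T1=6  T2=17  T3=36  T4=20  T5=18  T6=25
Turnaround (C−A): T1=6  T2=16  T3=26  T4=5  T5=2  T6=9
Turnaround(T2) = completion − arrival = 17 − 1 = 16

16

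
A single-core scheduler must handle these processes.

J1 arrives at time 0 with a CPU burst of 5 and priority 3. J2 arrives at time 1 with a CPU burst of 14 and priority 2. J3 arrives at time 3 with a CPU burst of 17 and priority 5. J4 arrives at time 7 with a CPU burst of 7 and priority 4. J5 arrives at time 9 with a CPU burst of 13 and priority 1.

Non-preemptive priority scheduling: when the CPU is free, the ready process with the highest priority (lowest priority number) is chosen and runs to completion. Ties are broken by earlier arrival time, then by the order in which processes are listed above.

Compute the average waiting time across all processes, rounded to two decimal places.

15.00

Timeline: | J1 0-5 | J2 5-19 | J5 19-32 | J4 32-39 | J3 39-56 |
Completion: J1=5  J2=19  J3=56  J4=39  J5=32
Waiting times: J1=0, J2=4, J3=36, J4=25, J5=10
Average waiting = (0+4+36+25+10) / 5 = 75/5 = 15.00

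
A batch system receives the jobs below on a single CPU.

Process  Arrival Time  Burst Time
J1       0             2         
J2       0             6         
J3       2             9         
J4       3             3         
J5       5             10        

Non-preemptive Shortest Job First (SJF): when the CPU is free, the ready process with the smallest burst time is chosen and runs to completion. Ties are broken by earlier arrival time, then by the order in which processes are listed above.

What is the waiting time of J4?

5

Gantt: | J1 0-2 | J2 2-8 | J4 8-11 | J3 11-20 | J5 20-30 |
Completion: J1=2  J2=8  J3=20  J4=11  J5=30
Turnaround (C−A): J1=2  J2=8  J3=18  J4=8  J5=25
Waiting(J4) = turnaround − burst = 8 − 3 = 5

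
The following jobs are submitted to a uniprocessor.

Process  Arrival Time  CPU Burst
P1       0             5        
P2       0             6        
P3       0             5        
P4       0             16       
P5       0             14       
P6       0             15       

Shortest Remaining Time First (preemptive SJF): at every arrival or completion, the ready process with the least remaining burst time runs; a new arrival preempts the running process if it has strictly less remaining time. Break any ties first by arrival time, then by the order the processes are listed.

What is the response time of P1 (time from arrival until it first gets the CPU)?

Timeline: | P1 0-5 | P3 5-10 | P2 10-16 | P5 16-30 | P6 30-45 | P4 45-61 |
Completion: P1=5  P2=16  P3=10  P4=61  P5=30  P6=45
Response(P1) = first start − arrival = 0 − 0 = 0

0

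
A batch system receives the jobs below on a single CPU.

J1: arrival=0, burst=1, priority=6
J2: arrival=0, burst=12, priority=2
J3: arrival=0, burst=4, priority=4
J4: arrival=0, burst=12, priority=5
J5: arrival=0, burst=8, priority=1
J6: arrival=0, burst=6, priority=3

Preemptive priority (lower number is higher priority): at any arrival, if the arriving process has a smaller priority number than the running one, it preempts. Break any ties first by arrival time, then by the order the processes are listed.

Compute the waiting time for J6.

Schedule: | J5 0-8 | J2 8-20 | J6 20-26 | J3 26-30 | J4 30-42 | J1 42-43 |
Completion: J1=43  J2=20  J3=30  J4=42  J5=8  J6=26
Turnaround (C−A): J1=43  J2=20  J3=30  J4=42  J5=8  J6=26
Waiting(J6) = turnaround − burst = 26 − 6 = 20

20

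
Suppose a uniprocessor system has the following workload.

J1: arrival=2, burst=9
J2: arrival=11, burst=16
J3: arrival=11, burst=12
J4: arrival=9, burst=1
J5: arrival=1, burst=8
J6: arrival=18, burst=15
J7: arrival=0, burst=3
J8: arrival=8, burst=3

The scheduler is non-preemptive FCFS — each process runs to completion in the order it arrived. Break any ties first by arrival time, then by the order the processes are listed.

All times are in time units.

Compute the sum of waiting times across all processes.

Gantt: | J7 0-3 | J5 3-11 | J1 11-20 | J8 20-23 | J4 23-24 | J2 24-40 | J3 40-52 | J6 52-67 |
Completion: J1=20  J2=40  J3=52  J4=24  J5=11  J6=67  J7=3  J8=23
Waiting = turnaround − burst: J1=9, J2=13, J3=29, J4=14, J5=2, J6=34, J7=0, J8=12
Total waiting = 9 + 13 + 29 + 14 + 2 + 34 + 0 + 12 = 113

113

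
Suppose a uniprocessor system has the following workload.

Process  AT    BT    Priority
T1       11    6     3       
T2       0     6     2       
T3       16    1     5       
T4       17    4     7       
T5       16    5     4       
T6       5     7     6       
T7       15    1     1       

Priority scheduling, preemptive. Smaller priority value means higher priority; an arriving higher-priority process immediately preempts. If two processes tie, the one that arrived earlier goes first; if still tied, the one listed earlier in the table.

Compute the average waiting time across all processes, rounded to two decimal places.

Schedule: | T2 0-6 | T6 6-11 | T1 11-15 | T7 15-16 | T1 16-18 | T5 18-23 | T3 23-24 | T6 24-26 | T4 26-30 |
Completion: T1=18  T2=6  T3=24  T4=30  T5=23  T6=26  T7=16
Turnaround (C−A): T1=7  T2=6  T3=8  T4=13  T5=7  T6=21  T7=1
Waiting times: T1=1, T2=0, T3=7, T4=9, T5=2, T6=14, T7=0
Average waiting = (1+0+7+9+2+14+0) / 7 = 33/7 = 4.71

4.71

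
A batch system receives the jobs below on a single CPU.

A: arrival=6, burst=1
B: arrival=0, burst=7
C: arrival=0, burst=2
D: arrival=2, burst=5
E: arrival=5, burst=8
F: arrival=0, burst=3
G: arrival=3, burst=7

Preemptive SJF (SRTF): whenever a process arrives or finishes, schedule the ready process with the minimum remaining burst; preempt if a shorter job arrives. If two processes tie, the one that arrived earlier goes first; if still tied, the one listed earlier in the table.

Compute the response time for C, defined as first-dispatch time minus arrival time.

Gantt: | C 0-2 | F 2-5 | D 5-6 | A 6-7 | D 7-11 | B 11-18 | G 18-25 | E 25-33 |
Completion: A=7  B=18  C=2  D=11  E=33  F=5  G=25
Turnaround (C−A): A=1  B=18  C=2  D=9  E=28  F=5  G=22
Response(C) = first start − arrival = 0 − 0 = 0

0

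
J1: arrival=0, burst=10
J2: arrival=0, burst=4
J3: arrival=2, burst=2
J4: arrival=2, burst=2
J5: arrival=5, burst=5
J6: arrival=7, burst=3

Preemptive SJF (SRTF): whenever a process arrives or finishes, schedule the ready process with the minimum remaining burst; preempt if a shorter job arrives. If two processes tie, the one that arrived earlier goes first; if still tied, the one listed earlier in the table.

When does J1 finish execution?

26

Schedule: | J2 0-4 | J3 4-6 | J4 6-8 | J6 8-11 | J5 11-16 | J1 16-26 |
Completion: J1=26  J2=4  J3=6  J4=8  J5=16  J6=11
Turnaround (C−A): J1=26  J2=4  J3=4  J4=6  J5=11  J6=4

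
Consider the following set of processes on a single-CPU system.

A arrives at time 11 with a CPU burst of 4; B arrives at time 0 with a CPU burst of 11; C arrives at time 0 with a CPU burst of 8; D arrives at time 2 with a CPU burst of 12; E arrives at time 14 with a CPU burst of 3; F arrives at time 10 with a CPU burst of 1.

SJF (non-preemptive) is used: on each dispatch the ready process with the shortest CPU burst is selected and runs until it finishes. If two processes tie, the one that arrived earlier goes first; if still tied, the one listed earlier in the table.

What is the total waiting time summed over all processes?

Timeline: | C 0-8 | B 8-19 | F 19-20 | E 20-23 | A 23-27 | D 27-39 |
Completion: A=27  B=19  C=8  D=39  E=23  F=20
Waiting = turnaround − burst: A=12, B=8, C=0, D=25, E=6, F=9
Total waiting = 12 + 8 + 0 + 25 + 6 + 9 = 60

60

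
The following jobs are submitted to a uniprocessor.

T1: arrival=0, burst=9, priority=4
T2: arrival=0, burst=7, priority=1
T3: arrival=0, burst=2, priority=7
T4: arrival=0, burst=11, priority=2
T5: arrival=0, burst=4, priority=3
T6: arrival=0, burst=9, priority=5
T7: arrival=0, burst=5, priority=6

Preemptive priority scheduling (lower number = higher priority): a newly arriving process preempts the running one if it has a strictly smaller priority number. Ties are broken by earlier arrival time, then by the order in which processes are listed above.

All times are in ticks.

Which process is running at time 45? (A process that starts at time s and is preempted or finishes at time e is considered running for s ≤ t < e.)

T3

Gantt: | T2 0-7 | T4 7-18 | T5 18-22 | T1 22-31 | T6 31-40 | T7 40-45 | T3 45-47 |
Completion: T1=31  T2=7  T3=47  T4=18  T5=22  T6=40  T7=45
Turnaround (C−A): T1=31  T2=7  T3=47  T4=18  T5=22  T6=40  T7=45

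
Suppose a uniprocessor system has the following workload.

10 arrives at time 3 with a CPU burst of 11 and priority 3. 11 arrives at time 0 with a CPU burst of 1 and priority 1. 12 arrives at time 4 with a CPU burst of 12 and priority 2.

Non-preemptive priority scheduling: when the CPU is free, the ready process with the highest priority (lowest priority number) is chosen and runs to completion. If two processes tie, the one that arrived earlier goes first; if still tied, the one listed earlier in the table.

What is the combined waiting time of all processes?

Schedule: | 11 0-1 | idle 1-3 | 10 3-14 | 12 14-26 |
Completion: 10=14  11=1  12=26
Turnaround (C−A): 10=11  11=1  12=22
Waiting = turnaround − burst: 10=0, 11=0, 12=10
Total waiting = 0 + 0 + 10 = 10

10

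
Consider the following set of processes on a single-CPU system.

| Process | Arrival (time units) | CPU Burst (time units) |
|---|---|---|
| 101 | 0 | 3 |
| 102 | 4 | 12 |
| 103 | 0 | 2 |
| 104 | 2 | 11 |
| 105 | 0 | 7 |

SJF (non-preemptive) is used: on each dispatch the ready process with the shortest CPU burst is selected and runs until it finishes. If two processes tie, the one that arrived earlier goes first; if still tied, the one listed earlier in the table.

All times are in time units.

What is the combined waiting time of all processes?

36

Schedule: | 103 0-2 | 101 2-5 | 105 5-12 | 104 12-23 | 102 23-35 |
Completion: 101=5  102=35  103=2  104=23  105=12
Turnaround (C−A): 101=5  102=31  103=2  104=21  105=12
Waiting = turnaround − burst: 101=2, 102=19, 103=0, 104=10, 105=5
Total waiting = 2 + 19 + 0 + 10 + 5 = 36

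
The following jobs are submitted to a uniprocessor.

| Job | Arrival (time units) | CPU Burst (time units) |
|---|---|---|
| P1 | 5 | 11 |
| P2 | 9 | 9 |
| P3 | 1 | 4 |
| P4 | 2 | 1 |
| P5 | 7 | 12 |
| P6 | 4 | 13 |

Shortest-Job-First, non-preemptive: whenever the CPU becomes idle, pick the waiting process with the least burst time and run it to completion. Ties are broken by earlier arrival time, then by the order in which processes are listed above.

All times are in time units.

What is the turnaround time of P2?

17

Gantt: | idle 0-1 | P3 1-5 | P4 5-6 | P1 6-17 | P2 17-26 | P5 26-38 | P6 38-51 |
Completion: P1=17  P2=26  P3=5  P4=6  P5=38  P6=51
Turnaround (C−A): P1=12  P2=17  P3=4  P4=4  P5=31  P6=47
Turnaround(P2) = completion − arrival = 26 − 9 = 17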